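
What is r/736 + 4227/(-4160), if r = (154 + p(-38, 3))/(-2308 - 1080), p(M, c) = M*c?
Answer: -82347487/81040960 ≈ -1.0161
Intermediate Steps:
r = -10/847 (r = (154 - 38*3)/(-2308 - 1080) = (154 - 114)/(-3388) = 40*(-1/3388) = -10/847 ≈ -0.011806)
r/736 + 4227/(-4160) = -10/847/736 + 4227/(-4160) = -10/847*1/736 + 4227*(-1/4160) = -5/311696 - 4227/4160 = -82347487/81040960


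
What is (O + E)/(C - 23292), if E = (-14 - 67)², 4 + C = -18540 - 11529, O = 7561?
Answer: -14122/53365 ≈ -0.26463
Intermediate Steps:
C = -30073 (C = -4 + (-18540 - 11529) = -4 - 30069 = -30073)
E = 6561 (E = (-81)² = 6561)
(O + E)/(C - 23292) = (7561 + 6561)/(-30073 - 23292) = 14122/(-53365) = 14122*(-1/53365) = -14122/53365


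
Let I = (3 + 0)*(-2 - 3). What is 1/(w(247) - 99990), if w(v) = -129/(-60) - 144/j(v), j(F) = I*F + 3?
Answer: -12340/1233849589 ≈ -1.0001e-5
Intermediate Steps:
I = -15 (I = 3*(-5) = -15)
j(F) = 3 - 15*F (j(F) = -15*F + 3 = 3 - 15*F)
w(v) = 43/20 - 144/(3 - 15*v) (w(v) = -129/(-60) - 144/(3 - 15*v) = -129*(-1/60) - 144/(3 - 15*v) = 43/20 - 144/(3 - 15*v))
1/(w(247) - 99990) = 1/((917 + 215*247)/(20*(-1 + 5*247)) - 99990) = 1/((917 + 53105)/(20*(-1 + 1235)) - 99990) = 1/((1/20)*54022/1234 - 99990) = 1/((1/20)*(1/1234)*54022 - 99990) = 1/(27011/12340 - 99990) = 1/(-1233849589/12340) = -12340/1233849589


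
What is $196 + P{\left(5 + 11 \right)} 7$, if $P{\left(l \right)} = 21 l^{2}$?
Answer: $37828$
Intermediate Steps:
$196 + P{\left(5 + 11 \right)} 7 = 196 + 21 \left(5 + 11\right)^{2} \cdot 7 = 196 + 21 \cdot 16^{2} \cdot 7 = 196 + 21 \cdot 256 \cdot 7 = 196 + 5376 \cdot 7 = 196 + 37632 = 37828$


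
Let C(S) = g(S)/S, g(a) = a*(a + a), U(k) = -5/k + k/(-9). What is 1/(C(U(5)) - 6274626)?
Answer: -9/56471662 ≈ -1.5937e-7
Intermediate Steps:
U(k) = -5/k - k/9 (U(k) = -5/k + k*(-⅑) = -5/k - k/9)
g(a) = 2*a² (g(a) = a*(2*a) = 2*a²)
C(S) = 2*S (C(S) = (2*S²)/S = 2*S)
1/(C(U(5)) - 6274626) = 1/(2*(-5/5 - ⅑*5) - 6274626) = 1/(2*(-5*⅕ - 5/9) - 6274626) = 1/(2*(-1 - 5/9) - 6274626) = 1/(2*(-14/9) - 6274626) = 1/(-28/9 - 6274626) = 1/(-56471662/9) = -9/56471662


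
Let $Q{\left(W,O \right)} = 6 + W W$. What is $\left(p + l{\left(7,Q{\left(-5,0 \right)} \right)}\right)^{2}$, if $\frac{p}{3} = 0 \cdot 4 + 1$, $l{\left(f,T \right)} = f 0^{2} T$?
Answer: $9$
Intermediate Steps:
$Q{\left(W,O \right)} = 6 + W^{2}$
$l{\left(f,T \right)} = 0$ ($l{\left(f,T \right)} = f 0 T = 0 T = 0$)
$p = 3$ ($p = 3 \left(0 \cdot 4 + 1\right) = 3 \left(0 + 1\right) = 3 \cdot 1 = 3$)
$\left(p + l{\left(7,Q{\left(-5,0 \right)} \right)}\right)^{2} = \left(3 + 0\right)^{2} = 3^{2} = 9$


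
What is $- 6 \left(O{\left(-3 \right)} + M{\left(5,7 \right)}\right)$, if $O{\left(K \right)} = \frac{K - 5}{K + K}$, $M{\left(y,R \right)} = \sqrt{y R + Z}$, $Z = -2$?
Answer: $-8 - 6 \sqrt{33} \approx -42.467$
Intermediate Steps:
$M{\left(y,R \right)} = \sqrt{-2 + R y}$ ($M{\left(y,R \right)} = \sqrt{y R - 2} = \sqrt{R y - 2} = \sqrt{-2 + R y}$)
$O{\left(K \right)} = \frac{-5 + K}{2 K}$
$- 6 \left(O{\left(-3 \right)} + M{\left(5,7 \right)}\right) = - 6 \left(\frac{-5 - 3}{2 \left(-3\right)} + \sqrt{-2 + 7 \cdot 5}\right) = - 6 \left(\frac{1}{2} \left(- \frac{1}{3}\right) \left(-8\right) + \sqrt{-2 + 35}\right) = - 6 \left(\frac{4}{3} + \sqrt{33}\right) = -8 - 6 \sqrt{33}$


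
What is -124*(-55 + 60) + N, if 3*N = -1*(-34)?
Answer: -1826/3 ≈ -608.67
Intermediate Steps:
N = 34/3 (N = (-1*(-34))/3 = (⅓)*34 = 34/3 ≈ 11.333)
-124*(-55 + 60) + N = -124*(-55 + 60) + 34/3 = -124*5 + 34/3 = -620 + 34/3 = -1826/3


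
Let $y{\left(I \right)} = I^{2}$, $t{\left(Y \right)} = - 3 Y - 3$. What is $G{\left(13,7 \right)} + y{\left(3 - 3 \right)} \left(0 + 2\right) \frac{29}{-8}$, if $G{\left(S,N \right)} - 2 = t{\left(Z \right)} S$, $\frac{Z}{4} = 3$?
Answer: $-505$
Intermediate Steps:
$Z = 12$ ($Z = 4 \cdot 3 = 12$)
$t{\left(Y \right)} = -3 - 3 Y$
$G{\left(S,N \right)} = 2 - 39 S$ ($G{\left(S,N \right)} = 2 + \left(-3 - 36\right) S = 2 - 39 S$)
$G{\left(13,7 \right)} + y{\left(3 - 3 \right)} \left(0 + 2\right) \frac{29}{-8} = \left(2 - 507\right) + \left(3 - 3\right)^{2} \left(0 + 2\right) \frac{29}{-8} = \left(2 - 507\right) + \left(3 - 3\right)^{2} \cdot 2 \cdot 29 \left(- \frac{1}{8}\right) = -505 + 0^{2} \cdot 2 \left(- \frac{29}{8}\right) = -505 + 0 \cdot 2 \left(- \frac{29}{8}\right) = -505 + 0 \left(- \frac{29}{8}\right) = -505 + 0 = -505$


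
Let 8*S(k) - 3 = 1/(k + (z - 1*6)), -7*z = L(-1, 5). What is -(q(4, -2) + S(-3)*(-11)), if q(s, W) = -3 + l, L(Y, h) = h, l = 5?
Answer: 1079/544 ≈ 1.9835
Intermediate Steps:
z = -5/7 (z = -⅐*5 = -5/7 ≈ -0.71429)
q(s, W) = 2 (q(s, W) = -3 + 5 = 2)
S(k) = 3/8 + 1/(8*(-47/7 + k)) (S(k) = 3/8 + 1/(8*(k + (-5/7 - 1*6))) = 3/8 + 1/(8*(k + (-5/7 - 6))) = 3/8 + 1/(8*(k - 47/7)) = 3/8 + 1/(8*(-47/7 + k)))
-(q(4, -2) + S(-3)*(-11)) = -(2 + ((-134 + 21*(-3))/(8*(-47 + 7*(-3))))*(-11)) = -(2 + ((-134 - 63)/(8*(-47 - 21)))*(-11)) = -(2 + ((⅛)*(-197)/(-68))*(-11)) = -(2 + ((⅛)*(-1/68)*(-197))*(-11)) = -(2 + (197/544)*(-11)) = -(2 - 2167/544) = -1*(-1079/544) = 1079/544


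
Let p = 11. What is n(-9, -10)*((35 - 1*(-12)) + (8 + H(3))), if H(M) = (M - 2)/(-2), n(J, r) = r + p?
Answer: 109/2 ≈ 54.500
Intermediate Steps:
n(J, r) = 11 + r (n(J, r) = r + 11 = 11 + r)
H(M) = 1 - M/2 (H(M) = (-2 + M)*(-½) = 1 - M/2)
n(-9, -10)*((35 - 1*(-12)) + (8 + H(3))) = (11 - 10)*((35 - 1*(-12)) + (8 + (1 - ½*3))) = 1*((35 + 12) + (8 + (1 - 3/2))) = 1*(47 + (8 - ½)) = 1*(47 + 15/2) = 1*(109/2) = 109/2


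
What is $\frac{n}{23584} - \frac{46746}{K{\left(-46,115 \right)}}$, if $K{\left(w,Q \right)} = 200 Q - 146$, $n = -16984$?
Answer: $- \frac{2823125}{1020812} \approx -2.7656$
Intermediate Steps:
$K{\left(w,Q \right)} = -146 + 200 Q$
$\frac{n}{23584} - \frac{46746}{K{\left(-46,115 \right)}} = - \frac{16984}{23584} - \frac{46746}{-146 + 200 \cdot 115} = \left(-16984\right) \frac{1}{23584} - \frac{46746}{-146 + 23000} = - \frac{193}{268} - \frac{46746}{22854} = - \frac{193}{268} - \frac{7791}{3809} = - \frac{2823125}{1020812}$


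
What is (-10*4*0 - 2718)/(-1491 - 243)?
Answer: 453/289 ≈ 1.5675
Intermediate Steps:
(-10*4*0 - 2718)/(-1491 - 243) = (-40*0 - 2718)/(-1734) = (0 - 2718)*(-1/1734) = -2718*(-1/1734) = 453/289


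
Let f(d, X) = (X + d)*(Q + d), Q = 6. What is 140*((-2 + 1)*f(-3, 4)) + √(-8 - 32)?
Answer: -420 + 2*I*√10 ≈ -420.0 + 6.3246*I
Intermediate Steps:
f(d, X) = (6 + d)*(X + d) (f(d, X) = (X + d)*(6 + d) = (6 + d)*(X + d))
140*((-2 + 1)*f(-3, 4)) + √(-8 - 32) = 140*((-2 + 1)*((-3)² + 6*4 + 6*(-3) + 4*(-3))) + √(-8 - 32) = 140*(-(9 + 24 - 18 - 12)) + √(-40) = 140*(-1*3) + 2*I*√10 = 140*(-3) + 2*I*√10 = -420 + 2*I*√10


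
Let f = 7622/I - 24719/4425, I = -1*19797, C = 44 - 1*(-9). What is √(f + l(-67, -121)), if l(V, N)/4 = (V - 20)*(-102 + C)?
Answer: √581387935524552687/5840115 ≈ 130.56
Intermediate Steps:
C = 53 (C = 44 + 9 = 53)
I = -19797
l(V, N) = 3920 - 196*V (l(V, N) = 4*((V - 20)*(-102 + 53)) = 4*((-20 + V)*(-49)) = 4*(980 - 49*V) = 3920 - 196*V)
f = -174363131/29200575 (f = 7622/(-19797) - 24719/4425 = 7622*(-1/19797) - 24719*1/4425 = -7622/19797 - 24719/4425 = -174363131/29200575 ≈ -5.9712)
√(f + l(-67, -121)) = √(-174363131/29200575 + (3920 - 196*(-67))) = √(-174363131/29200575 + (3920 + 13132)) = √(-174363131/29200575 + 17052) = √(497753841769/29200575) = √581387935524552687/5840115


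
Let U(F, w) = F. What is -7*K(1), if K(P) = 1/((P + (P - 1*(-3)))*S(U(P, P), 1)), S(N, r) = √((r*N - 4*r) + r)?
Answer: 7*I*√2/10 ≈ 0.98995*I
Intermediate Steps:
S(N, r) = √(-3*r + N*r) (S(N, r) = √((N*r - 4*r) + r) = √((-4*r + N*r) + r) = √(-3*r + N*r))
K(P) = 1/(√(-3 + P)*(3 + 2*P)) (K(P) = 1/((P + (P - 1*(-3)))*(√(1*(-3 + P)))) = 1/((P + (P + 3))*(√(-3 + P))) = 1/((P + (3 + P))*√(-3 + P)) = 1/((3 + 2*P)*√(-3 + P)) = 1/(√(-3 + P)*(3 + 2*P)))
-7*K(1) = -7/(√(-3 + 1)*(3 + 2*1)) = -7/(√(-2)*(3 + 2)) = -7*(-I*√2/2)/5 = -(-7)*I*√2/10 = 7*I*√2/10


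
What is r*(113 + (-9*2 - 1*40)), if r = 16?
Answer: 880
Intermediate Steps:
r*(113 + (-9*2 - 1*40)) = 16*(113 + (-9*2 - 1*40)) = 16*(113 + (-18 - 40)) = 16*(113 - 58) = 16*55 = 880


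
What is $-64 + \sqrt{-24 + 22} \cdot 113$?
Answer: $-64 + 113 i \sqrt{2} \approx -64.0 + 159.81 i$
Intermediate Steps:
$-64 + \sqrt{-24 + 22} \cdot 113 = -64 + \sqrt{-2} \cdot 113 = -64 + i \sqrt{2} \cdot 113 = -64 + 113 i \sqrt{2}$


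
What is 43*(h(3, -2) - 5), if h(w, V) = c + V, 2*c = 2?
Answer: -258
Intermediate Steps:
c = 1 (c = (½)*2 = 1)
h(w, V) = 1 + V
43*(h(3, -2) - 5) = 43*((1 - 2) - 5) = 43*(-1 - 5) = 43*(-6) = -258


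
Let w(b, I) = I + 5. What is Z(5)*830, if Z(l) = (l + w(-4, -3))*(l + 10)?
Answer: 87150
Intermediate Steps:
w(b, I) = 5 + I
Z(l) = (2 + l)*(10 + l) (Z(l) = (l + (5 - 3))*(l + 10) = (l + 2)*(10 + l) = (2 + l)*(10 + l))
Z(5)*830 = (20 + 5² + 12*5)*830 = (20 + 25 + 60)*830 = 105*830 = 87150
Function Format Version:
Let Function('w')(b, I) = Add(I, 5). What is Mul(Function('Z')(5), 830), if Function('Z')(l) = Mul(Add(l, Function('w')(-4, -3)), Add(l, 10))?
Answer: 87150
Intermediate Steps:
Function('w')(b, I) = Add(5, I)
Function('Z')(l) = Mul(Add(2, l), Add(10, l)) (Function('Z')(l) = Mul(Add(l, Add(5, -3)), Add(l, 10)) = Mul(Add(l, 2), Add(10, l)) = Mul(Add(2, l), Add(10, l)))
Mul(Function('Z')(5), 830) = Mul(Add(20, Pow(5, 2), Mul(12, 5)), 830) = Mul(Add(20, 25, 60), 830) = Mul(105, 830) = 87150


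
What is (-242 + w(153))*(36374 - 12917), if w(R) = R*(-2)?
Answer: -12854436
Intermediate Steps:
w(R) = -2*R
(-242 + w(153))*(36374 - 12917) = (-242 - 2*153)*(36374 - 12917) = (-242 - 306)*23457 = -548*23457 = -12854436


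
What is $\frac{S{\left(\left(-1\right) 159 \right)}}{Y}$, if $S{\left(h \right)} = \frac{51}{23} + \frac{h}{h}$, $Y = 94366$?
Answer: $\frac{37}{1085209} \approx 3.4095 \cdot 10^{-5}$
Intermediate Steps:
$S{\left(h \right)} = \frac{74}{23}$ ($S{\left(h \right)} = 51 \cdot \frac{1}{23} + 1 = \frac{51}{23} + 1 = \frac{74}{23}$)
$\frac{S{\left(\left(-1\right) 159 \right)}}{Y} = \frac{74}{23 \cdot 94366} = \frac{74}{23} \cdot \frac{1}{94366} = \frac{37}{1085209}$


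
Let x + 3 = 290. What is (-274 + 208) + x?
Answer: 221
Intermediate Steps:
x = 287 (x = -3 + 290 = 287)
(-274 + 208) + x = (-274 + 208) + 287 = -66 + 287 = 221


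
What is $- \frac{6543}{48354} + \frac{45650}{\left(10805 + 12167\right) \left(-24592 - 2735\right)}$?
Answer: $- \frac{171233910308}{1264771086699} \approx -0.13539$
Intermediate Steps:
$- \frac{6543}{48354} + \frac{45650}{\left(10805 + 12167\right) \left(-24592 - 2735\right)} = \left(-6543\right) \frac{1}{48354} + \frac{45650}{22972 \left(-27327\right)} = - \frac{2181}{16118} + \frac{45650}{-627755844} = - \frac{2181}{16118} + 45650 \left(- \frac{1}{627755844}\right) = - \frac{2181}{16118} - \frac{22825}{313877922} = - \frac{171233910308}{1264771086699}$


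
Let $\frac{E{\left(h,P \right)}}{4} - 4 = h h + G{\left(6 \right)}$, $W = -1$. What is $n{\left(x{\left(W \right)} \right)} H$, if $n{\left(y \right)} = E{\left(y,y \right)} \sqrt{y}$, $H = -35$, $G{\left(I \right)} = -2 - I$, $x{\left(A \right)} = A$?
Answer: $420 i \approx 420.0 i$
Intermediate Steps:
$E{\left(h,P \right)} = -16 + 4 h^{2}$ ($E{\left(h,P \right)} = 16 + 4 \left(h h - 8\right) = 16 + 4 \left(h^{2} - 8\right) = 16 + 4 \left(-8 + h^{2}\right) = 16 + \left(-32 + 4 h^{2}\right) = -16 + 4 h^{2}$)
$n{\left(y \right)} = \sqrt{y} \left(-16 + 4 y^{2}\right)$ ($n{\left(y \right)} = \left(-16 + 4 y^{2}\right) \sqrt{y} = \sqrt{y} \left(-16 + 4 y^{2}\right)$)
$n{\left(x{\left(W \right)} \right)} H = 4 \sqrt{-1} \left(-4 + \left(-1\right)^{2}\right) \left(-35\right) = 4 i \left(-4 + 1\right) \left(-35\right) = 4 i \left(-3\right) \left(-35\right) = - 12 i \left(-35\right) = 420 i$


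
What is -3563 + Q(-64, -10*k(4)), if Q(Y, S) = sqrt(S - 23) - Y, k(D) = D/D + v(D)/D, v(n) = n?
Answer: -3499 + I*sqrt(43) ≈ -3499.0 + 6.5574*I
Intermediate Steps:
k(D) = 2 (k(D) = D/D + D/D = 1 + 1 = 2)
Q(Y, S) = sqrt(-23 + S) - Y
-3563 + Q(-64, -10*k(4)) = -3563 + (sqrt(-23 - 10*2) - 1*(-64)) = -3563 + (sqrt(-23 - 20) + 64) = -3563 + (sqrt(-43) + 64) = -3563 + (I*sqrt(43) + 64) = -3563 + (64 + I*sqrt(43)) = -3499 + I*sqrt(43)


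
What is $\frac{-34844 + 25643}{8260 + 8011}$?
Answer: $- \frac{9201}{16271} \approx -0.56549$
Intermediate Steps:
$\frac{-34844 + 25643}{8260 + 8011} = - \frac{9201}{16271}$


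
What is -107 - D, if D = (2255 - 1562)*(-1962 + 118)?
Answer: 1277785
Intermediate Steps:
D = -1277892 (D = 693*(-1844) = -1277892)
-107 - D = -107 - 1*(-1277892) = -107 + 1277892 = 1277785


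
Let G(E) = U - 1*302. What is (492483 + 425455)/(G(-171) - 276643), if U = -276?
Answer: -131134/39603 ≈ -3.3112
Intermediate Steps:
G(E) = -578 (G(E) = -276 - 1*302 = -276 - 302 = -578)
(492483 + 425455)/(G(-171) - 276643) = (492483 + 425455)/(-578 - 276643) = 917938/(-277221) = 917938*(-1/277221) = -131134/39603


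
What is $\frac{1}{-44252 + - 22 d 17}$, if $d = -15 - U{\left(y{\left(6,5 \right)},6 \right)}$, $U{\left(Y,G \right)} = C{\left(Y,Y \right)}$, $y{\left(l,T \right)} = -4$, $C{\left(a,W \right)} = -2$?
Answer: $- \frac{1}{39390} \approx -2.5387 \cdot 10^{-5}$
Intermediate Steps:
$U{\left(Y,G \right)} = -2$
$d = -13$ ($d = -15 - -2 = -15 + 2 = -13$)
$\frac{1}{-44252 + - 22 d 17} = \frac{1}{-44252 + \left(-22\right) \left(-13\right) 17} = \frac{1}{-44252 + 286 \cdot 17} = \frac{1}{-44252 + 4862} = \frac{1}{-39390} = - \frac{1}{39390}$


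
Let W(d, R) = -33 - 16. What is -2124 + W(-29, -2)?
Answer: -2173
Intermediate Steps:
W(d, R) = -49
-2124 + W(-29, -2) = -2124 - 49 = -2173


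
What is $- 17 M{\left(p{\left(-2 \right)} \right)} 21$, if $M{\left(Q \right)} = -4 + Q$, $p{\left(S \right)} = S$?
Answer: $2142$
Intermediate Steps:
$- 17 M{\left(p{\left(-2 \right)} \right)} 21 = - 17 \left(-4 - 2\right) 21 = \left(-17\right) \left(-6\right) 21 = 102 \cdot 21 = 2142$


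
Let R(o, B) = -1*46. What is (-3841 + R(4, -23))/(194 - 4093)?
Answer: 3887/3899 ≈ 0.99692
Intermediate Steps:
R(o, B) = -46
(-3841 + R(4, -23))/(194 - 4093) = (-3841 - 46)/(194 - 4093) = -3887/(-3899) = -3887*(-1/3899) = 3887/3899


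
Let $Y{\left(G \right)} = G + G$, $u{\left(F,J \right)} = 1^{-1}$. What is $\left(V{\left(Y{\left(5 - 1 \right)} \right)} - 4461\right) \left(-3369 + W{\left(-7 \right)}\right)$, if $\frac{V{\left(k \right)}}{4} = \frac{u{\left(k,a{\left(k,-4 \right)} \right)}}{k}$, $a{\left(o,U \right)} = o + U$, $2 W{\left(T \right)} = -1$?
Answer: $\frac{60118619}{4} \approx 1.503 \cdot 10^{7}$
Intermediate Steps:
$W{\left(T \right)} = - \frac{1}{2}$ ($W{\left(T \right)} = \frac{1}{2} \left(-1\right) = - \frac{1}{2}$)
$a{\left(o,U \right)} = U + o$
$u{\left(F,J \right)} = 1$
$Y{\left(G \right)} = 2 G$
$V{\left(k \right)} = \frac{4}{k}$ ($V{\left(k \right)} = 4 \cdot 1 \frac{1}{k} = \frac{4}{k}$)
$\left(V{\left(Y{\left(5 - 1 \right)} \right)} - 4461\right) \left(-3369 + W{\left(-7 \right)}\right) = \left(\frac{4}{2 \left(5 - 1\right)} - 4461\right) \left(-3369 - \frac{1}{2}\right) = \left(\frac{4}{2 \cdot 4} - 4461\right) \left(- \frac{6739}{2}\right) = \left(\frac{4}{8} - 4461\right) \left(- \frac{6739}{2}\right) = \left(4 \cdot \frac{1}{8} - 4461\right) \left(- \frac{6739}{2}\right) = \left(\frac{1}{2} - 4461\right) \left(- \frac{6739}{2}\right) = \left(- \frac{8921}{2}\right) \left(- \frac{6739}{2}\right) = \frac{60118619}{4}$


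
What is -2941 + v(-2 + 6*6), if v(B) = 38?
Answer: -2903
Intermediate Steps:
-2941 + v(-2 + 6*6) = -2941 + 38 = -2903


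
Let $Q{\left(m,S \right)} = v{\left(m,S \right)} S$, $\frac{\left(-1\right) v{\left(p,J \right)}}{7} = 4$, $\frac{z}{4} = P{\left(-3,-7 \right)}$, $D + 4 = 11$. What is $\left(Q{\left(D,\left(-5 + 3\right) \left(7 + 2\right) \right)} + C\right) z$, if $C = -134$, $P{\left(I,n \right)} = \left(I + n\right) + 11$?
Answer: $1480$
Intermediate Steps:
$D = 7$ ($D = -4 + 11 = 7$)
$P{\left(I,n \right)} = 11 + I + n$
$z = 4$ ($z = 4 \left(11 - 3 - 7\right) = 4 \cdot 1 = 4$)
$v{\left(p,J \right)} = -28$ ($v{\left(p,J \right)} = \left(-7\right) 4 = -28$)
$Q{\left(m,S \right)} = - 28 S$
$\left(Q{\left(D,\left(-5 + 3\right) \left(7 + 2\right) \right)} + C\right) z = \left(- 28 \left(-5 + 3\right) \left(7 + 2\right) - 134\right) 4 = \left(- 28 \left(\left(-2\right) 9\right) - 134\right) 4 = \left(\left(-28\right) \left(-18\right) - 134\right) 4 = \left(504 - 134\right) 4 = 370 \cdot 4 = 1480$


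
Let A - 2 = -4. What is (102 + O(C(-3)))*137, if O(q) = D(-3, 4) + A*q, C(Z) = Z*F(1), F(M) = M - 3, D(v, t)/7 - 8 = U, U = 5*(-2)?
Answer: 10412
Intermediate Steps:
A = -2 (A = 2 - 4 = -2)
U = -10
D(v, t) = -14 (D(v, t) = 56 + 7*(-10) = 56 - 70 = -14)
F(M) = -3 + M
C(Z) = -2*Z (C(Z) = Z*(-3 + 1) = Z*(-2) = -2*Z)
O(q) = -14 - 2*q
(102 + O(C(-3)))*137 = (102 + (-14 - (-4)*(-3)))*137 = (102 + (-14 - 2*6))*137 = (102 + (-14 - 12))*137 = (102 - 26)*137 = 76*137 = 10412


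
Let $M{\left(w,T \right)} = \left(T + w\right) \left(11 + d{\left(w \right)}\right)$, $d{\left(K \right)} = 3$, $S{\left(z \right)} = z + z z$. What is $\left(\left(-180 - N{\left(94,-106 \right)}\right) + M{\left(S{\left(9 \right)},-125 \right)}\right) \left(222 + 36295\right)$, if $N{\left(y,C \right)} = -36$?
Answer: $-23151778$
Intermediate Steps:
$S{\left(z \right)} = z + z^{2}$
$M{\left(w,T \right)} = 14 T + 14 w$ ($M{\left(w,T \right)} = \left(T + w\right) \left(11 + 3\right) = \left(T + w\right) 14 = 14 T + 14 w$)
$\left(\left(-180 - N{\left(94,-106 \right)}\right) + M{\left(S{\left(9 \right)},-125 \right)}\right) \left(222 + 36295\right) = \left(\left(-180 - -36\right) + \left(14 \left(-125\right) + 14 \cdot 9 \left(1 + 9\right)\right)\right) \left(222 + 36295\right) = \left(\left(-180 + 36\right) - \left(1750 - 14 \cdot 9 \cdot 10\right)\right) 36517 = \left(-144 + \left(-1750 + 14 \cdot 90\right)\right) 36517 = \left(-144 + \left(-1750 + 1260\right)\right) 36517 = \left(-144 - 490\right) 36517 = \left(-634\right) 36517 = -23151778$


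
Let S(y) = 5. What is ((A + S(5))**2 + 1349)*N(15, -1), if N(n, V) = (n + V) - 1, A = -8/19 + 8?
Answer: 7073430/361 ≈ 19594.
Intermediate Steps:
A = 144/19 (A = -8*1/19 + 8 = -8/19 + 8 = 144/19 ≈ 7.5789)
N(n, V) = -1 + V + n (N(n, V) = (V + n) - 1 = -1 + V + n)
((A + S(5))**2 + 1349)*N(15, -1) = ((144/19 + 5)**2 + 1349)*(-1 - 1 + 15) = ((239/19)**2 + 1349)*13 = (57121/361 + 1349)*13 = (544110/361)*13 = 7073430/361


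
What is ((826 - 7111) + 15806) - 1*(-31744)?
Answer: 41265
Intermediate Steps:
((826 - 7111) + 15806) - 1*(-31744) = (-6285 + 15806) + 31744 = 9521 + 31744 = 41265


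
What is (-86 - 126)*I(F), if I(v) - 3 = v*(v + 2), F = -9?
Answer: -13992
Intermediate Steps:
I(v) = 3 + v*(2 + v) (I(v) = 3 + v*(v + 2) = 3 + v*(2 + v))
(-86 - 126)*I(F) = (-86 - 126)*(3 + (-9)² + 2*(-9)) = -212*(3 + 81 - 18) = -212*66 = -13992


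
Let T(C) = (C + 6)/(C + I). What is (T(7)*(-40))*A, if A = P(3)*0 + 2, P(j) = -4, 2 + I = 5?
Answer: -104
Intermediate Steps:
I = 3 (I = -2 + 5 = 3)
T(C) = (6 + C)/(3 + C) (T(C) = (C + 6)/(C + 3) = (6 + C)/(3 + C))
A = 2 (A = -4*0 + 2 = 0 + 2 = 2)
(T(7)*(-40))*A = (((6 + 7)/(3 + 7))*(-40))*2 = ((13/10)*(-40))*2 = -52*2 = -104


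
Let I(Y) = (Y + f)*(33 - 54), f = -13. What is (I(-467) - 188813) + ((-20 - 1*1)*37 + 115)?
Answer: -179395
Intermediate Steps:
I(Y) = 273 - 21*Y (I(Y) = (Y - 13)*(33 - 54) = (-13 + Y)*(-21) = 273 - 21*Y)
(I(-467) - 188813) + ((-20 - 1*1)*37 + 115) = ((273 - 21*(-467)) - 188813) + ((-20 - 1*1)*37 + 115) = ((273 + 9807) - 188813) + ((-20 - 1)*37 + 115) = (10080 - 188813) + (-21*37 + 115) = -178733 + (-777 + 115) = -178733 - 662 = -179395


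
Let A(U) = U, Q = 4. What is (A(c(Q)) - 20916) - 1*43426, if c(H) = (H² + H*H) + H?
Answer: -64306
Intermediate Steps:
c(H) = H + 2*H² (c(H) = (H² + H²) + H = 2*H² + H = H + 2*H²)
(A(c(Q)) - 20916) - 1*43426 = (4*(1 + 2*4) - 20916) - 1*43426 = (4*(1 + 8) - 20916) - 43426 = (4*9 - 20916) - 43426 = (36 - 20916) - 43426 = -20880 - 43426 = -64306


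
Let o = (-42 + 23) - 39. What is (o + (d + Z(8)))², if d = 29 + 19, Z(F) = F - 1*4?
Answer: 36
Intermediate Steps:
Z(F) = -4 + F (Z(F) = F - 4 = -4 + F)
d = 48
o = -58 (o = -19 - 39 = -58)
(o + (d + Z(8)))² = (-58 + (48 + (-4 + 8)))² = (-58 + (48 + 4))² = (-58 + 52)² = (-6)² = 36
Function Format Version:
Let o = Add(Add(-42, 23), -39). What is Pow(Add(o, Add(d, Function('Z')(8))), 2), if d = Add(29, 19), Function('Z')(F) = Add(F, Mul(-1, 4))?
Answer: 36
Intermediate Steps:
Function('Z')(F) = Add(-4, F) (Function('Z')(F) = Add(F, -4) = Add(-4, F))
d = 48
o = -58 (o = Add(-19, -39) = -58)
Pow(Add(o, Add(d, Function('Z')(8))), 2) = Pow(Add(-58, Add(48, Add(-4, 8))), 2) = Pow(Add(-58, Add(48, 4)), 2) = Pow(Add(-58, 52), 2) = Pow(-6, 2) = 36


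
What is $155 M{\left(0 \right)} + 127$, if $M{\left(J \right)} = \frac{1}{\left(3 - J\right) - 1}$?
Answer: $\frac{409}{2} \approx 204.5$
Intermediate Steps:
$M{\left(J \right)} = \frac{1}{2 - J}$
$155 M{\left(0 \right)} + 127 = 155 \left(- \frac{1}{-2 + 0}\right) + 127 = 155 \left(- \frac{1}{-2}\right) + 127 = 155 \left(\left(-1\right) \left(- \frac{1}{2}\right)\right) + 127 = 155 \cdot \frac{1}{2} + 127 = \frac{155}{2} + 127 = \frac{409}{2}$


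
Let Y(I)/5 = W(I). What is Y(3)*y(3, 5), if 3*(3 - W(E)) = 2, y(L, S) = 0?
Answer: 0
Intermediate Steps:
W(E) = 7/3 (W(E) = 3 - ⅓*2 = 3 - ⅔ = 7/3)
Y(I) = 35/3 (Y(I) = 5*(7/3) = 35/3)
Y(3)*y(3, 5) = (35/3)*0 = 0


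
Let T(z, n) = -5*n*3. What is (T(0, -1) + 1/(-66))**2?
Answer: 978121/4356 ≈ 224.55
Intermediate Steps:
T(z, n) = -15*n
(T(0, -1) + 1/(-66))**2 = (-15*(-1) + 1/(-66))**2 = (15 - 1/66)**2 = (989/66)**2 = 978121/4356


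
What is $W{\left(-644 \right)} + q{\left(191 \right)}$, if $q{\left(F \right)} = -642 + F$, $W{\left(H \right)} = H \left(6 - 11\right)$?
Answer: $2769$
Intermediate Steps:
$W{\left(H \right)} = - 5 H$ ($W{\left(H \right)} = H \left(-5\right) = - 5 H$)
$W{\left(-644 \right)} + q{\left(191 \right)} = \left(-5\right) \left(-644\right) + \left(-642 + 191\right) = 3220 - 451 = 2769$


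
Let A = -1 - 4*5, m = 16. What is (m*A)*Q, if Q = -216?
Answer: 72576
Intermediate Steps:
A = -21 (A = -1 - 20 = -21)
(m*A)*Q = (16*(-21))*(-216) = -336*(-216) = 72576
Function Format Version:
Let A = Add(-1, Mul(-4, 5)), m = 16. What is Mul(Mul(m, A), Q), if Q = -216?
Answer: 72576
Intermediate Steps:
A = -21 (A = Add(-1, -20) = -21)
Mul(Mul(m, A), Q) = Mul(Mul(16, -21), -216) = Mul(-336, -216) = 72576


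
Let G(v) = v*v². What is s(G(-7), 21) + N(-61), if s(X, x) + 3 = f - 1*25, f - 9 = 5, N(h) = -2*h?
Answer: 108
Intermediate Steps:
G(v) = v³
f = 14 (f = 9 + 5 = 14)
s(X, x) = -14 (s(X, x) = -3 + (14 - 1*25) = -3 + (14 - 25) = -3 - 11 = -14)
s(G(-7), 21) + N(-61) = -14 - 2*(-61) = -14 + 122 = 108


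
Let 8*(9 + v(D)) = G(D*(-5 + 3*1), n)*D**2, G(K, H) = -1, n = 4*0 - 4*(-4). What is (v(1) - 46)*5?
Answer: -2205/8 ≈ -275.63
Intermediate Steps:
n = 16 (n = 0 + 16 = 16)
v(D) = -9 - D**2/8 (v(D) = -9 + (-D**2)/8 = -9 - D**2/8)
(v(1) - 46)*5 = ((-9 - 1/8*1**2) - 46)*5 = ((-9 - 1/8*1) - 46)*5 = ((-9 - 1/8) - 46)*5 = (-73/8 - 46)*5 = -441/8*5 = -2205/8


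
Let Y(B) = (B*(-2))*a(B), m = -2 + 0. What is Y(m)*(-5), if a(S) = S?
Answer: 40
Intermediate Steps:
m = -2
Y(B) = -2*B² (Y(B) = (B*(-2))*B = (-2*B)*B = -2*B²)
Y(m)*(-5) = -2*(-2)²*(-5) = -2*4*(-5) = -8*(-5) = 40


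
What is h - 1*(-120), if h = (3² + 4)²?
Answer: 289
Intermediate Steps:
h = 169 (h = (9 + 4)² = 13² = 169)
h - 1*(-120) = 169 - 1*(-120) = 169 + 120 = 289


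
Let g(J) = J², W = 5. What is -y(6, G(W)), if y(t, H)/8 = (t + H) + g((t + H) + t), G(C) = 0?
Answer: -1200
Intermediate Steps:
y(t, H) = 8*H + 8*t + 8*(H + 2*t)² (y(t, H) = 8*((t + H) + ((t + H) + t)²) = 8*((H + t) + ((H + t) + t)²) = 8*((H + t) + (H + 2*t)²) = 8*(H + t + (H + 2*t)²) = 8*H + 8*t + 8*(H + 2*t)²)
-y(6, G(W)) = -(8*0 + 8*6 + 8*(0 + 2*6)²) = -(0 + 48 + 8*(0 + 12)²) = -(0 + 48 + 8*12²) = -(0 + 48 + 8*144) = -(0 + 48 + 1152) = -1*1200 = -1200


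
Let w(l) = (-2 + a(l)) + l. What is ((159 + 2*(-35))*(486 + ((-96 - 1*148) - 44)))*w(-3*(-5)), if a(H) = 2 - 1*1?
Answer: 246708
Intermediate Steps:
a(H) = 1 (a(H) = 2 - 1 = 1)
w(l) = -1 + l (w(l) = (-2 + 1) + l = -1 + l)
((159 + 2*(-35))*(486 + ((-96 - 1*148) - 44)))*w(-3*(-5)) = ((159 + 2*(-35))*(486 + ((-96 - 1*148) - 44)))*(-1 - 3*(-5)) = ((159 - 70)*(486 + ((-96 - 148) - 44)))*(-1 + 15) = (89*(486 + (-244 - 44)))*14 = (89*(486 - 288))*14 = (89*198)*14 = 17622*14 = 246708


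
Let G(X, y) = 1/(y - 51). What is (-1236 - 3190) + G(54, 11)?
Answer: -177041/40 ≈ -4426.0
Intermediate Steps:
G(X, y) = 1/(-51 + y)
(-1236 - 3190) + G(54, 11) = (-1236 - 3190) + 1/(-51 + 11) = -4426 + 1/(-40) = -4426 - 1/40 = -177041/40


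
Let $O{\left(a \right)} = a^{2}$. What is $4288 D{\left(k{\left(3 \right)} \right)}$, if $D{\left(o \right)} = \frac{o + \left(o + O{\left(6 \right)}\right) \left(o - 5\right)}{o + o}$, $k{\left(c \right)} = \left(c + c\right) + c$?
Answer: $45024$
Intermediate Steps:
$k{\left(c \right)} = 3 c$ ($k{\left(c \right)} = 2 c + c = 3 c$)
$D{\left(o \right)} = \frac{o + \left(-5 + o\right) \left(36 + o\right)}{2 o}$ ($D{\left(o \right)} = \frac{o + \left(o + 6^{2}\right) \left(o - 5\right)}{o + o} = \frac{o + \left(o + 36\right) \left(-5 + o\right)}{2 o} = \left(o + \left(36 + o\right) \left(-5 + o\right)\right) \frac{1}{2 o} = \left(o + \left(-5 + o\right) \left(36 + o\right)\right) \frac{1}{2 o} = \frac{o + \left(-5 + o\right) \left(36 + o\right)}{2 o}$)
$4288 D{\left(k{\left(3 \right)} \right)} = 4288 \left(16 + \frac{3 \cdot 3}{2} - \frac{90}{3 \cdot 3}\right) = 4288 \left(16 + \frac{1}{2} \cdot 9 - \frac{90}{9}\right) = 4288 \left(16 + \frac{9}{2} - 10\right) = 4288 \cdot \frac{21}{2} = 45024$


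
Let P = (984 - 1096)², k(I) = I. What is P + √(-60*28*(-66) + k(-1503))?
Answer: 12544 + 3*√12153 ≈ 12875.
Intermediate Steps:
P = 12544 (P = (-112)² = 12544)
P + √(-60*28*(-66) + k(-1503)) = 12544 + √(-60*28*(-66) - 1503) = 12544 + √(-1680*(-66) - 1503) = 12544 + √(110880 - 1503) = 12544 + √109377 = 12544 + 3*√12153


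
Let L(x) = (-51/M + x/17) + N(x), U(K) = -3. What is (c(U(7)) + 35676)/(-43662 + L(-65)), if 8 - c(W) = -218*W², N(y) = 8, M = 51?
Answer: -319991/371100 ≈ -0.86228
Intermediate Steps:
c(W) = 8 + 218*W² (c(W) = 8 - (-218)*W² = 8 + 218*W²)
L(x) = 7 + x/17 (L(x) = (-51/51 + x/17) + 8 = (-51*1/51 + x*(1/17)) + 8 = (-1 + x/17) + 8 = 7 + x/17)
(c(U(7)) + 35676)/(-43662 + L(-65)) = ((8 + 218*(-3)²) + 35676)/(-43662 + (7 + (1/17)*(-65))) = ((8 + 218*9) + 35676)/(-43662 + (7 - 65/17)) = ((8 + 1962) + 35676)/(-43662 + 54/17) = (1970 + 35676)/(-742200/17) = 37646*(-17/742200) = -319991/371100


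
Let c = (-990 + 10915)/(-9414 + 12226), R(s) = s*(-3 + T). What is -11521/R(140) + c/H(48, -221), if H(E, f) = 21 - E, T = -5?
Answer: 215901101/21258720 ≈ 10.156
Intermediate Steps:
R(s) = -8*s (R(s) = s*(-3 - 5) = s*(-8) = -8*s)
c = 9925/2812 ≈ 3.5295
-11521/R(140) + c/H(48, -221) = -11521/((-8*140)) + 9925/(2812*(21 - 1*48)) = -11521/(-1120) + 9925/(2812*(21 - 48)) = -11521*(-1/1120) + (9925/2812)/(-27) = 11521/1120 + (9925/2812)*(-1/27) = 11521/1120 - 9925/75924 = 215901101/21258720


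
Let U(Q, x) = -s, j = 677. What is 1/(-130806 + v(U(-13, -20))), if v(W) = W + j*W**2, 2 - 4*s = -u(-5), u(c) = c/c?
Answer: -16/2086815 ≈ -7.6672e-6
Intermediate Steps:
u(c) = 1
s = 3/4 (s = 1/2 - (-1)/4 = 1/2 - 1/4*(-1) = 1/2 + 1/4 = 3/4 ≈ 0.75000)
U(Q, x) = -3/4 (U(Q, x) = -1*3/4 = -3/4)
v(W) = W + 677*W**2
1/(-130806 + v(U(-13, -20))) = 1/(-130806 - 3*(1 + 677*(-3/4))/4) = 1/(-130806 - 3*(1 - 2031/4)/4) = 1/(-130806 - 3/4*(-2027/4)) = 1/(-130806 + 6081/16) = 1/(-2086815/16) = -16/2086815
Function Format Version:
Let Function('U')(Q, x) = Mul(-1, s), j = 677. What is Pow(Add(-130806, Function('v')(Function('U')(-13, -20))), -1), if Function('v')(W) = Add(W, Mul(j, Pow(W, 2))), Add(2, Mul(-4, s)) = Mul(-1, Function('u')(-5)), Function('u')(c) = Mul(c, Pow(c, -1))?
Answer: Rational(-16, 2086815) ≈ -7.6672e-6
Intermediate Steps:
Function('u')(c) = 1
s = Rational(3, 4) (s = Add(Rational(1, 2), Mul(Rational(-1, 4), Mul(-1, 1))) = Add(Rational(1, 2), Mul(Rational(-1, 4), -1)) = Add(Rational(1, 2), Rational(1, 4)) = Rational(3, 4) ≈ 0.75000)
Function('U')(Q, x) = Rational(-3, 4) (Function('U')(Q, x) = Mul(-1, Rational(3, 4)) = Rational(-3, 4))
Function('v')(W) = Add(W, Mul(677, Pow(W, 2)))
Pow(Add(-130806, Function('v')(Function('U')(-13, -20))), -1) = Pow(Add(-130806, Mul(Rational(-3, 4), Add(1, Mul(677, Rational(-3, 4))))), -1) = Pow(Add(-130806, Mul(Rational(-3, 4), Add(1, Rational(-2031, 4)))), -1) = Pow(Add(-130806, Mul(Rational(-3, 4), Rational(-2027, 4))), -1) = Pow(Add(-130806, Rational(6081, 16)), -1) = Pow(Rational(-2086815, 16), -1) = Rational(-16, 2086815)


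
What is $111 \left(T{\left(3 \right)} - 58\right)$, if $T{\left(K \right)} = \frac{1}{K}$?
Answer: $-6401$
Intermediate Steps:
$111 \left(T{\left(3 \right)} - 58\right) = 111 \left(\frac{1}{3} - 58\right) = 111 \left(- \frac{173}{3}\right) = -6401$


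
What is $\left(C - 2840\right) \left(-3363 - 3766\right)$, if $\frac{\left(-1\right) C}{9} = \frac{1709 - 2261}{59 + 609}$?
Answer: $\frac{3372287902}{167} \approx 2.0193 \cdot 10^{7}$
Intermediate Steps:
$C = \frac{1242}{167}$ ($C = - 9 \frac{1709 - 2261}{59 + 609} = - 9 \left(- \frac{552}{668}\right) = - 9 \left(\left(-552\right) \frac{1}{668}\right) = \left(-9\right) \left(- \frac{138}{167}\right) = \frac{1242}{167} \approx 7.4371$)
$\left(C - 2840\right) \left(-3363 - 3766\right) = \left(\frac{1242}{167} - 2840\right) \left(-3363 - 3766\right) = \left(\frac{1242}{167} - 2840\right) \left(-7129\right) = \left(- \frac{473038}{167}\right) \left(-7129\right) = \frac{3372287902}{167}$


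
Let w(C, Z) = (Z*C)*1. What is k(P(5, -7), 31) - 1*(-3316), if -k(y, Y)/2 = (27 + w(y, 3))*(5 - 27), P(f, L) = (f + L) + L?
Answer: 3316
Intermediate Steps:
w(C, Z) = C*Z (w(C, Z) = (C*Z)*1 = C*Z)
P(f, L) = f + 2*L (P(f, L) = (L + f) + L = f + 2*L)
k(y, Y) = 1188 + 132*y (k(y, Y) = -2*(27 + y*3)*(5 - 27) = -2*(27 + 3*y)*(-22) = -2*(-594 - 66*y) = 1188 + 132*y)
k(P(5, -7), 31) - 1*(-3316) = (1188 + 132*(5 + 2*(-7))) - 1*(-3316) = (1188 + 132*(5 - 14)) + 3316 = (1188 + 132*(-9)) + 3316 = (1188 - 1188) + 3316 = 0 + 3316 = 3316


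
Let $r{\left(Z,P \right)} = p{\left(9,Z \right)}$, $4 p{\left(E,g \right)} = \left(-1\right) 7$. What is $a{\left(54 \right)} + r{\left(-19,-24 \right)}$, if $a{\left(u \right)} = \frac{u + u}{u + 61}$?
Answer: $- \frac{373}{460} \approx -0.81087$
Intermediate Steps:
$a{\left(u \right)} = \frac{2 u}{61 + u}$
$p{\left(E,g \right)} = - \frac{7}{4}$ ($p{\left(E,g \right)} = \frac{\left(-1\right) 7}{4} = \frac{1}{4} \left(-7\right) = - \frac{7}{4}$)
$r{\left(Z,P \right)} = - \frac{7}{4}$
$a{\left(54 \right)} + r{\left(-19,-24 \right)} = 2 \cdot 54 \frac{1}{61 + 54} - \frac{7}{4} = 2 \cdot 54 \cdot \frac{1}{115} - \frac{7}{4} = \frac{108}{115} - \frac{7}{4} = - \frac{373}{460}$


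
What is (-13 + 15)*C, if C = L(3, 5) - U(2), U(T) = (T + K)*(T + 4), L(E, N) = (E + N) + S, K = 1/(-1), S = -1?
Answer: 2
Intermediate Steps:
K = -1
L(E, N) = -1 + E + N (L(E, N) = (E + N) - 1 = -1 + E + N)
U(T) = (-1 + T)*(4 + T) (U(T) = (T - 1)*(T + 4) = (-1 + T)*(4 + T))
C = 1 (C = (-1 + 3 + 5) - (-4 + 2**2 + 3*2) = 7 - (-4 + 4 + 6) = 7 - 1*6 = 7 - 6 = 1)
(-13 + 15)*C = (-13 + 15)*1 = 2*1 = 2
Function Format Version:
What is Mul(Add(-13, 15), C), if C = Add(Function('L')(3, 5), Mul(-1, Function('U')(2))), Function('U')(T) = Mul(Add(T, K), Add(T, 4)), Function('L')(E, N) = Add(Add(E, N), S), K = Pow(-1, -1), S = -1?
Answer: 2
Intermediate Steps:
K = -1
Function('L')(E, N) = Add(-1, E, N) (Function('L')(E, N) = Add(Add(E, N), -1) = Add(-1, E, N))
Function('U')(T) = Mul(Add(-1, T), Add(4, T)) (Function('U')(T) = Mul(Add(T, -1), Add(T, 4)) = Mul(Add(-1, T), Add(4, T)))
C = 1 (C = Add(Add(-1, 3, 5), Mul(-1, Add(-4, Pow(2, 2), Mul(3, 2)))) = Add(7, Mul(-1, Add(-4, 4, 6))) = Add(7, Mul(-1, 6)) = Add(7, -6) = 1)
Mul(Add(-13, 15), C) = Mul(Add(-13, 15), 1) = Mul(2, 1) = 2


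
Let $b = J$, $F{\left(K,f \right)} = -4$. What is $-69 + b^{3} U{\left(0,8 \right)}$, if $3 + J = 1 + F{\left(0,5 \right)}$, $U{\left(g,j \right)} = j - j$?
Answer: $-69$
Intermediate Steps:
$U{\left(g,j \right)} = 0$
$J = -6$ ($J = -3 + \left(1 - 4\right) = -3 - 3 = -6$)
$b = -6$
$-69 + b^{3} U{\left(0,8 \right)} = -69 + \left(-6\right)^{3} \cdot 0 = -69 - 0 = -69 + 0 = -69$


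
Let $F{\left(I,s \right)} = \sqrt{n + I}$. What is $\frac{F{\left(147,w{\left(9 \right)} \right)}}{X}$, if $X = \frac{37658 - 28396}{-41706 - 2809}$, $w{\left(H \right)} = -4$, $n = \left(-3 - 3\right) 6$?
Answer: $- \frac{44515 \sqrt{111}}{9262} \approx -50.636$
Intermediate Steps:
$n = -36$ ($n = \left(-6\right) 6 = -36$)
$F{\left(I,s \right)} = \sqrt{-36 + I}$
$X = - \frac{9262}{44515}$ ($X = \frac{37658 - 28396}{-44515} = 9262 \left(- \frac{1}{44515}\right) = - \frac{9262}{44515} \approx -0.20806$)
$\frac{F{\left(147,w{\left(9 \right)} \right)}}{X} = \frac{\sqrt{-36 + 147}}{- \frac{9262}{44515}} = \sqrt{111} \left(- \frac{44515}{9262}\right) = - \frac{44515 \sqrt{111}}{9262}$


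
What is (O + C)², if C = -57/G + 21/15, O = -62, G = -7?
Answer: 3370896/1225 ≈ 2751.8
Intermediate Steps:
C = 334/35 (C = -57/(-7) + 21/15 = -57*(-⅐) + 21*(1/15) = 57/7 + 7/5 = 334/35 ≈ 9.5429)
(O + C)² = (-62 + 334/35)² = (-1836/35)² = 3370896/1225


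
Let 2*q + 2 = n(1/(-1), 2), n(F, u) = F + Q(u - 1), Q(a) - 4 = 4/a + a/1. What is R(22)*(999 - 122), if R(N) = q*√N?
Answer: 2631*√22 ≈ 12340.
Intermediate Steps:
Q(a) = 4 + a + 4/a (Q(a) = 4 + (4/a + a/1) = 4 + (4/a + a*1) = 4 + (4/a + a) = 4 + (a + 4/a) = 4 + a + 4/a)
n(F, u) = 3 + F + u + 4/(-1 + u) (n(F, u) = F + (4 + (u - 1) + 4/(u - 1)) = F + (4 + (-1 + u) + 4/(-1 + u)) = F + (3 + u + 4/(-1 + u)) = 3 + F + u + 4/(-1 + u))
q = 3 (q = -1 + ((4 + (-1 + 2)*(3 + 1/(-1) + 2))/(-1 + 2))/2 = -1 + ((4 + 1*(3 - 1 + 2))/1)/2 = -1 + (1*(4 + 1*4))/2 = -1 + (1*(4 + 4))/2 = -1 + (1*8)/2 = -1 + (½)*8 = -1 + 4 = 3)
R(N) = 3*√N
R(22)*(999 - 122) = (3*√22)*(999 - 122) = (3*√22)*877 = 2631*√22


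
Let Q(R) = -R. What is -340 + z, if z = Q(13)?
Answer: -353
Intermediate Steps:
z = -13 (z = -1*13 = -13)
-340 + z = -340 - 13 = -353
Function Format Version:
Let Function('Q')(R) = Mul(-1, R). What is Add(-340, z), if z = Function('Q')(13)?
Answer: -353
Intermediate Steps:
z = -13 (z = Mul(-1, 13) = -13)
Add(-340, z) = Add(-340, -13) = -353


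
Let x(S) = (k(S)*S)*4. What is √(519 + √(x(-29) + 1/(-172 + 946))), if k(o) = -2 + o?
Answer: √(34546716 + 258*√239364230)/258 ≈ 24.062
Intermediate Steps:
x(S) = 4*S*(-2 + S) (x(S) = ((-2 + S)*S)*4 = (S*(-2 + S))*4 = 4*S*(-2 + S))
√(519 + √(x(-29) + 1/(-172 + 946))) = √(519 + √(4*(-29)*(-2 - 29) + 1/(-172 + 946))) = √(519 + √(4*(-29)*(-31) + 1/774)) = √(519 + √(3596 + 1/774)) = √(519 + √(2783305/774)) = √(519 + √239364230/258)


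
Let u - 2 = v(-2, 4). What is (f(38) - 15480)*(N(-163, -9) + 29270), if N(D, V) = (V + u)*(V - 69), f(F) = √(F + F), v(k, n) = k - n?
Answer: -468796320 + 60568*√19 ≈ -4.6853e+8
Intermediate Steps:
f(F) = √2*√F (f(F) = √(2*F) = √2*√F)
u = -4 (u = 2 + (-2 - 1*4) = 2 + (-2 - 4) = 2 - 6 = -4)
N(D, V) = (-69 + V)*(-4 + V) (N(D, V) = (V - 4)*(V - 69) = (-4 + V)*(-69 + V) = (-69 + V)*(-4 + V))
(f(38) - 15480)*(N(-163, -9) + 29270) = (√2*√38 - 15480)*((276 + (-9)² - 73*(-9)) + 29270) = (2*√19 - 15480)*((276 + 81 + 657) + 29270) = (-15480 + 2*√19)*(1014 + 29270) = (-15480 + 2*√19)*30284 = -468796320 + 60568*√19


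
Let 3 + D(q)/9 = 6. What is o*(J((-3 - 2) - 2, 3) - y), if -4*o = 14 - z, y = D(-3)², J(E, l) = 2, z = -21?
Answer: 25445/4 ≈ 6361.3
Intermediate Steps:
D(q) = 27 (D(q) = -27 + 9*6 = -27 + 54 = 27)
y = 729 (y = 27² = 729)
o = -35/4 (o = -(14 - 1*(-21))/4 = -(14 + 21)/4 = -¼*35 = -35/4 ≈ -8.7500)
o*(J((-3 - 2) - 2, 3) - y) = -35*(2 - 1*729)/4 = -35*(2 - 729)/4 = -35/4*(-727) = 25445/4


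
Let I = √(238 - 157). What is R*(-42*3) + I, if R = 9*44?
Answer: -49887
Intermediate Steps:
I = 9 (I = √81 = 9)
R = 396
R*(-42*3) + I = 396*(-42*3) + 9 = 396*(-126) + 9 = -49896 + 9 = -49887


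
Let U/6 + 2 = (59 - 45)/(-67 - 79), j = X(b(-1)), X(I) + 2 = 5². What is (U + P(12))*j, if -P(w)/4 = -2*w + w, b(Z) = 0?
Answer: 59478/73 ≈ 814.77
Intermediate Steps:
X(I) = 23 (X(I) = -2 + 5² = -2 + 25 = 23)
j = 23
U = -918/73 (U = -12 + 6*((59 - 45)/(-67 - 79)) = -12 + 6*(14/(-146)) = -12 + 6*(14*(-1/146)) = -12 + 6*(-7/73) = -12 - 42/73 = -918/73 ≈ -12.575)
P(w) = 4*w (P(w) = -4*(-2*w + w) = -(-4)*w = 4*w)
(U + P(12))*j = (-918/73 + 4*12)*23 = (-918/73 + 48)*23 = (2586/73)*23 = 59478/73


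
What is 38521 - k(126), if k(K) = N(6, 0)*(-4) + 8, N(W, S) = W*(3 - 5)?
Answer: 38465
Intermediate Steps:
N(W, S) = -2*W (N(W, S) = W*(-2) = -2*W)
k(K) = 56 (k(K) = -2*6*(-4) + 8 = -12*(-4) + 8 = 48 + 8 = 56)
38521 - k(126) = 38521 - 1*56 = 38521 - 56 = 38465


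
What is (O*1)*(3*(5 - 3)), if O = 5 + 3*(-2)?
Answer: -6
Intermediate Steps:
O = -1 (O = 5 - 6 = -1)
(O*1)*(3*(5 - 3)) = (-1*1)*(3*(5 - 3)) = -3*2 = -1*6 = -6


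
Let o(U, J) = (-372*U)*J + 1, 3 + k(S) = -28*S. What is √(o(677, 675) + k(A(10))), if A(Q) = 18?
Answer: I*√169995206 ≈ 13038.0*I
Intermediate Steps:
k(S) = -3 - 28*S
o(U, J) = 1 - 372*J*U (o(U, J) = -372*J*U + 1 = 1 - 372*J*U)
√(o(677, 675) + k(A(10))) = √((1 - 372*675*677) + (-3 - 28*18)) = √((1 - 169994700) + (-3 - 504)) = √(-169994699 - 507) = √(-169995206) = I*√169995206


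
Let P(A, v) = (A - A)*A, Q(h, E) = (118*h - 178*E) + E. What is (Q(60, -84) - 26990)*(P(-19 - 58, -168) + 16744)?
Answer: -84423248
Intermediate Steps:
Q(h, E) = -177*E + 118*h (Q(h, E) = (-178*E + 118*h) + E = -177*E + 118*h)
P(A, v) = 0 (P(A, v) = 0*A = 0)
(Q(60, -84) - 26990)*(P(-19 - 58, -168) + 16744) = ((-177*(-84) + 118*60) - 26990)*(0 + 16744) = ((14868 + 7080) - 26990)*16744 = (21948 - 26990)*16744 = -5042*16744 = -84423248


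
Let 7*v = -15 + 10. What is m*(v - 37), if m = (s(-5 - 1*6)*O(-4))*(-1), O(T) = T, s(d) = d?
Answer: 11616/7 ≈ 1659.4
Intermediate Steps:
v = -5/7 (v = (-15 + 10)/7 = (1/7)*(-5) = -5/7 ≈ -0.71429)
m = -44 (m = ((-5 - 1*6)*(-4))*(-1) = ((-5 - 6)*(-4))*(-1) = -11*(-4)*(-1) = 44*(-1) = -44)
m*(v - 37) = -44*(-5/7 - 37) = -44*(-264/7) = 11616/7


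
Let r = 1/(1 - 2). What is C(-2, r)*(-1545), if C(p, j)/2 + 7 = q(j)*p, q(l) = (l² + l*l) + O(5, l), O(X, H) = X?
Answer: 64890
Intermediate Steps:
q(l) = 5 + 2*l² (q(l) = (l² + l*l) + 5 = (l² + l²) + 5 = 2*l² + 5 = 5 + 2*l²)
r = -1 (r = 1/(-1) = -1)
C(p, j) = -14 + 2*p*(5 + 2*j²) (C(p, j) = -14 + 2*((5 + 2*j²)*p) = -14 + 2*(p*(5 + 2*j²)) = -14 + 2*p*(5 + 2*j²))
C(-2, r)*(-1545) = (-14 + 2*(-2)*(5 + 2*(-1)²))*(-1545) = (-14 + 2*(-2)*(5 + 2*1))*(-1545) = (-14 + 2*(-2)*(5 + 2))*(-1545) = (-14 + 2*(-2)*7)*(-1545) = (-14 - 28)*(-1545) = -42*(-1545) = 64890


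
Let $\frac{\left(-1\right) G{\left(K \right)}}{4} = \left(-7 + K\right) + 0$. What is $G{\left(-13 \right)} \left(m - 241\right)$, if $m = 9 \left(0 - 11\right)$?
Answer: $-27200$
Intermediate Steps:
$G{\left(K \right)} = 28 - 4 K$ ($G{\left(K \right)} = - 4 \left(\left(-7 + K\right) + 0\right) = - 4 \left(-7 + K\right) = 28 - 4 K$)
$m = -99$ ($m = 9 \left(-11\right) = -99$)
$G{\left(-13 \right)} \left(m - 241\right) = \left(28 - -52\right) \left(-99 - 241\right) = \left(28 + 52\right) \left(-99 - 241\right) = 80 \left(-99 - 241\right) = 80 \left(-340\right) = -27200$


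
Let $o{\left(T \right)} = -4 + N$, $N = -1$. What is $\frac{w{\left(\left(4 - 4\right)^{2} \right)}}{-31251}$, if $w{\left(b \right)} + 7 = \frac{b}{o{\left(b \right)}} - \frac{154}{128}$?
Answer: $\frac{175}{666688} \approx 0.00026249$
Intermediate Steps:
$o{\left(T \right)} = -5$ ($o{\left(T \right)} = -4 - 1 = -5$)
$w{\left(b \right)} = - \frac{525}{64} - \frac{b}{5}$ ($w{\left(b \right)} = -7 + \left(\frac{b}{-5} - \frac{154}{128}\right) = -7 + \left(b \left(- \frac{1}{5}\right) - \frac{77}{64}\right) = -7 - \left(\frac{77}{64} + \frac{b}{5}\right) = - \frac{525}{64} - \frac{b}{5}$)
$\frac{w{\left(\left(4 - 4\right)^{2} \right)}}{-31251} = \frac{- \frac{525}{64} - \frac{\left(4 - 4\right)^{2}}{5}}{-31251} = \left(- \frac{525}{64} - \frac{0^{2}}{5}\right) \left(- \frac{1}{31251}\right) = \left(- \frac{525}{64} - 0\right) \left(- \frac{1}{31251}\right) = \left(- \frac{525}{64} + 0\right) \left(- \frac{1}{31251}\right) = \left(- \frac{525}{64}\right) \left(- \frac{1}{31251}\right) = \frac{175}{666688}$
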